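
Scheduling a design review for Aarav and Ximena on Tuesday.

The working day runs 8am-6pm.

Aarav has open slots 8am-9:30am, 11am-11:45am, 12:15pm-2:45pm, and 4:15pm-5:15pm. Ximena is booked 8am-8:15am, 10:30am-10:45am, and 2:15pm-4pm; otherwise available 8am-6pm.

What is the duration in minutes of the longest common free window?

120 minutes

Ximena free within 08:00–18:00: 08:15–10:30, 10:45–14:15, 16:00–18:00.
Aarav ∩ Ximena: 08:15–09:30, 11:00–11:45, 12:15–14:15, 16:15–17:15.
Common window lengths: 75, 45, 120, 60 min; longest is 120.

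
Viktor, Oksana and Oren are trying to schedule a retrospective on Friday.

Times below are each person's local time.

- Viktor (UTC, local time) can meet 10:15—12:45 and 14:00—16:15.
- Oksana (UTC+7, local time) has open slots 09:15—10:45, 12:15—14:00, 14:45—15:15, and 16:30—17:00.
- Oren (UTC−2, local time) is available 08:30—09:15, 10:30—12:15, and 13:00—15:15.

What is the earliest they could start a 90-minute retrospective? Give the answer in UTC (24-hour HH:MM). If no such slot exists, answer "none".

Viktor → UTC: 10:15–12:45, 14:00–16:15.
Oksana → UTC: 02:15–03:45, 05:15–07:00, 07:45–08:15, 09:30–10:00.
Oren → UTC: 10:30–11:15, 12:30–14:15, 15:00–17:15.
Viktor ∩ Oksana: (none).
Viktor ∩ Oksana ∩ Oren: (none).
Windows ≥ 90 min: (none).

none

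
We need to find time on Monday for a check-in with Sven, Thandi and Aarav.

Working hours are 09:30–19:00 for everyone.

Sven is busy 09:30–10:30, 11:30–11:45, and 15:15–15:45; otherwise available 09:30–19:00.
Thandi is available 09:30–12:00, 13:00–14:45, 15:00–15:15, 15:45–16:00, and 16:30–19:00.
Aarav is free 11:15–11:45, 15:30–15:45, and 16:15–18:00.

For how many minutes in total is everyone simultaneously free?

Sven free within 09:30–19:00: 10:30–11:30, 11:45–15:15, 15:45–19:00.
Sven ∩ Thandi: 10:30–11:30, 11:45–12:00, 13:00–14:45, 15:00–15:15, 15:45–16:00, 16:30–19:00.
Sven ∩ Thandi ∩ Aarav: 11:15–11:30, 16:30–18:00.
Total common minutes: 15 + 90 = 105.

105 minutes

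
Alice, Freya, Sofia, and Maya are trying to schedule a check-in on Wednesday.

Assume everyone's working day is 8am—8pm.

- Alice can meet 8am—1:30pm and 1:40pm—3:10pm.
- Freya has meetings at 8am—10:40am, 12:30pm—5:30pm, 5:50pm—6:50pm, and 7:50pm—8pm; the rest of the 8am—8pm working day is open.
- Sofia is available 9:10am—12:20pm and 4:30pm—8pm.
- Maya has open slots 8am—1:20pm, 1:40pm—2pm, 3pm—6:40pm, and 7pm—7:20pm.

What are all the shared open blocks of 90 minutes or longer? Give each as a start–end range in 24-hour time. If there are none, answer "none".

Freya free within 08:00–20:00: 10:40–12:30, 17:30–17:50, 18:50–19:50.
Alice ∩ Freya: 10:40–12:30.
Alice ∩ Freya ∩ Sofia: 10:40–12:20.
Alice ∩ Freya ∩ Sofia ∩ Maya: 10:40–12:20.
Windows ≥ 90 min: 10:40–12:20.

10:40–12:20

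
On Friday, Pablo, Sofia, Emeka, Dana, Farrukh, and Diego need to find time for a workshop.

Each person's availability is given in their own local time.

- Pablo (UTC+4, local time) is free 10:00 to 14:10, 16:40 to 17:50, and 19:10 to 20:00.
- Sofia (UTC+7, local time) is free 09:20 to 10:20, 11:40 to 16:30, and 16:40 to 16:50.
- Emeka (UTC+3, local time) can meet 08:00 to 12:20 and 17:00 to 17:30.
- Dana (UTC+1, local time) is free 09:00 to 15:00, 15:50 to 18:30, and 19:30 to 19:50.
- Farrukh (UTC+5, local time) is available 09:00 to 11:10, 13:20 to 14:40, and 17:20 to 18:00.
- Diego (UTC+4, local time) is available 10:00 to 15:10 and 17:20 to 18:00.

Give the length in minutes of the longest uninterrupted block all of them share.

60 minutes

Pablo → UTC: 06:00–10:10, 12:40–13:50, 15:10–16:00.
Sofia → UTC: 02:20–03:20, 04:40–09:30, 09:40–09:50.
Emeka → UTC: 05:00–09:20, 14:00–14:30.
Dana → UTC: 08:00–14:00, 14:50–17:30, 18:30–18:50.
Farrukh → UTC: 04:00–06:10, 08:20–09:40, 12:20–13:00.
Diego → UTC: 06:00–11:10, 13:20–14:00.
Pablo ∩ Sofia: 06:00–09:30, 09:40–09:50.
Pablo ∩ Sofia ∩ Emeka: 06:00–09:20.
Pablo ∩ Sofia ∩ Emeka ∩ Dana: 08:00–09:20.
Pablo ∩ Sofia ∩ Emeka ∩ Dana ∩ Farrukh: 08:20–09:20.
Pablo ∩ Sofia ∩ Emeka ∩ Dana ∩ Farrukh ∩ Diego: 08:20–09:20.
Single common window of 60 minutes.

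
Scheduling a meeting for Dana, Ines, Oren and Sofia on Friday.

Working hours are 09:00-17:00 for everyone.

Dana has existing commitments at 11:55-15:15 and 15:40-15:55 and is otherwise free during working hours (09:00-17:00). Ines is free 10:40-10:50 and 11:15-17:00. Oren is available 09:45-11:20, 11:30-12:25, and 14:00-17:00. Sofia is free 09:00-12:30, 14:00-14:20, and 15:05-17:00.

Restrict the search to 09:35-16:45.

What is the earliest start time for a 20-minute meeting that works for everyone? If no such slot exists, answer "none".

11:30

Dana free within 09:00–17:00: 09:00–11:55, 15:15–15:40, 15:55–17:00.
Dana ∩ Ines: 10:40–10:50, 11:15–11:55, 15:15–15:40, 15:55–17:00.
Dana ∩ Ines ∩ Oren: 10:40–10:50, 11:15–11:20, 11:30–11:55, 15:15–15:40, 15:55–17:00.
Dana ∩ Ines ∩ Oren ∩ Sofia: 10:40–10:50, 11:15–11:20, 11:30–11:55, 15:15–15:40, 15:55–17:00.
Restricted to 09:35–16:45: 10:40–10:50, 11:15–11:20, 11:30–11:55, 15:15–15:40, 15:55–16:45.
Windows ≥ 20 min: 11:30–11:55, 15:15–15:40, 15:55–16:45.
Earliest such window starts at 11:30.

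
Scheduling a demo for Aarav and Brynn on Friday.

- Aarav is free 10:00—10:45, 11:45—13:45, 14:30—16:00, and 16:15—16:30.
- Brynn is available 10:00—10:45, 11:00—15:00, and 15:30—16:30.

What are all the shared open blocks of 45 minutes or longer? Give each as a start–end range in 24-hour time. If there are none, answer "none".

Aarav ∩ Brynn: 10:00–10:45, 11:45–13:45, 14:30–15:00, 15:30–16:00, 16:15–16:30.
Windows ≥ 45 min: 10:00–10:45, 11:45–13:45.

10:00–10:45, 11:45–13:45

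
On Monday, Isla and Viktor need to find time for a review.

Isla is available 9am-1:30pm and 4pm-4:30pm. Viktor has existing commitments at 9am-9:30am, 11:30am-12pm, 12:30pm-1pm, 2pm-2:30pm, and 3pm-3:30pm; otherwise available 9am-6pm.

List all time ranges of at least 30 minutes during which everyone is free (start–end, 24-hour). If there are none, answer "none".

Viktor free within 09:00–18:00: 09:30–11:30, 12:00–12:30, 13:00–14:00, 14:30–15:00, 15:30–18:00.
Isla ∩ Viktor: 09:30–11:30, 12:00–12:30, 13:00–13:30, 16:00–16:30.
Windows ≥ 30 min: 09:30–11:30, 12:00–12:30, 13:00–13:30, 16:00–16:30.

09:30–11:30, 12:00–12:30, 13:00–13:30, 16:00–16:30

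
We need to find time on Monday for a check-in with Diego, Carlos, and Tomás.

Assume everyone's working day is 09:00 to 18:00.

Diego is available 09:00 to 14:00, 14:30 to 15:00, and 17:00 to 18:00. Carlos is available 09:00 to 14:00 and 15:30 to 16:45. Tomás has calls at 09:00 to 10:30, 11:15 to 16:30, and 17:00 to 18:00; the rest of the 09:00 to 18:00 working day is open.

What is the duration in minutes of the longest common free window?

45 minutes

Tomás free within 09:00–18:00: 10:30–11:15, 16:30–17:00.
Diego ∩ Carlos: 09:00–14:00.
Diego ∩ Carlos ∩ Tomás: 10:30–11:15.
Single common window of 45 minutes.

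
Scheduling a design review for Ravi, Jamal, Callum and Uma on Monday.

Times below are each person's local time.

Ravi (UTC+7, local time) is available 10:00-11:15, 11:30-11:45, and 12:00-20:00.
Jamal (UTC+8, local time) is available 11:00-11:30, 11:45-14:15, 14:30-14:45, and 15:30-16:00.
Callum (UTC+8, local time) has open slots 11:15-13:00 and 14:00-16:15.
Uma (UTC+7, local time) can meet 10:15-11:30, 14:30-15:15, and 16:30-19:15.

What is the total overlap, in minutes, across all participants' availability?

Ravi → UTC: 03:00–04:15, 04:30–04:45, 05:00–13:00.
Jamal → UTC: 03:00–03:30, 03:45–06:15, 06:30–06:45, 07:30–08:00.
Callum → UTC: 03:15–05:00, 06:00–08:15.
Uma → UTC: 03:15–04:30, 07:30–08:15, 09:30–12:15.
Ravi ∩ Jamal: 03:00–03:30, 03:45–04:15, 04:30–04:45, 05:00–06:15, 06:30–06:45, 07:30–08:00.
Ravi ∩ Jamal ∩ Callum: 03:15–03:30, 03:45–04:15, 04:30–04:45, 06:00–06:15, 06:30–06:45, 07:30–08:00.
Ravi ∩ Jamal ∩ Callum ∩ Uma: 03:15–03:30, 03:45–04:15, 07:30–08:00.
Total common minutes: 15 + 30 + 30 = 75.

75 minutes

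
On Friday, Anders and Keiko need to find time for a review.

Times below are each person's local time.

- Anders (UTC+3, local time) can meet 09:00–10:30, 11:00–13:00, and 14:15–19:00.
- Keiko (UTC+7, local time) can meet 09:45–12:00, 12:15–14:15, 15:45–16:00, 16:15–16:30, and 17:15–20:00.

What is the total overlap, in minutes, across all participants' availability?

Anders → UTC: 06:00–07:30, 08:00–10:00, 11:15–16:00.
Keiko → UTC: 02:45–05:00, 05:15–07:15, 08:45–09:00, 09:15–09:30, 10:15–13:00.
Anders ∩ Keiko: 06:00–07:15, 08:45–09:00, 09:15–09:30, 11:15–13:00.
Total common minutes: 75 + 15 + 15 + 105 = 210.

210 minutes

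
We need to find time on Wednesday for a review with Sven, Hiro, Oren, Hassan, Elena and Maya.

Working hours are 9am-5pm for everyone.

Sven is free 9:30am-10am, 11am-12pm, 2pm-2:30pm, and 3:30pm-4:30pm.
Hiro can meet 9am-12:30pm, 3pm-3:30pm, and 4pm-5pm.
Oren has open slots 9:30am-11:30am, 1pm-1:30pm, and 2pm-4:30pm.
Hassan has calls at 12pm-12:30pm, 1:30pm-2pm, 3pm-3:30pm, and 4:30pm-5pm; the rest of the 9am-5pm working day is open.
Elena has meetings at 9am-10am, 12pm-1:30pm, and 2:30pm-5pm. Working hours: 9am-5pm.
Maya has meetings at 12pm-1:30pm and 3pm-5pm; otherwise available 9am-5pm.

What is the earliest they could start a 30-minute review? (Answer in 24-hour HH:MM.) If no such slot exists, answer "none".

11:00

Hassan free within 09:00–17:00: 09:00–12:00, 12:30–13:30, 14:00–15:00, 15:30–16:30.
Elena free within 09:00–17:00: 10:00–12:00, 13:30–14:30.
Maya free within 09:00–17:00: 09:00–12:00, 13:30–15:00.
Sven ∩ Hiro: 09:30–10:00, 11:00–12:00, 16:00–16:30.
Sven ∩ Hiro ∩ Oren: 09:30–10:00, 11:00–11:30, 16:00–16:30.
Sven ∩ Hiro ∩ Oren ∩ Hassan: 09:30–10:00, 11:00–11:30, 16:00–16:30.
Sven ∩ Hiro ∩ Oren ∩ Hassan ∩ Elena: 11:00–11:30.
Sven ∩ Hiro ∩ Oren ∩ Hassan ∩ Elena ∩ Maya: 11:00–11:30.
Windows ≥ 30 min: 11:00–11:30.
Earliest such window starts at 11:00.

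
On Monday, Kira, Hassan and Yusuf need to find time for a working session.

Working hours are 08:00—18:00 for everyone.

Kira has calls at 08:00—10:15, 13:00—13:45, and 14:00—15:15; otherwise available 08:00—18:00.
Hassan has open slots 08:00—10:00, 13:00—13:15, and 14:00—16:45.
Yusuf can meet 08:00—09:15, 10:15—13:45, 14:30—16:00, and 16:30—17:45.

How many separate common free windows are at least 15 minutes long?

2

Kira free within 08:00–18:00: 10:15–13:00, 13:45–14:00, 15:15–18:00.
Kira ∩ Hassan: 15:15–16:45.
Kira ∩ Hassan ∩ Yusuf: 15:15–16:00, 16:30–16:45.
Windows ≥ 15 min: 15:15–16:00, 16:30–16:45.
That's 2 windows.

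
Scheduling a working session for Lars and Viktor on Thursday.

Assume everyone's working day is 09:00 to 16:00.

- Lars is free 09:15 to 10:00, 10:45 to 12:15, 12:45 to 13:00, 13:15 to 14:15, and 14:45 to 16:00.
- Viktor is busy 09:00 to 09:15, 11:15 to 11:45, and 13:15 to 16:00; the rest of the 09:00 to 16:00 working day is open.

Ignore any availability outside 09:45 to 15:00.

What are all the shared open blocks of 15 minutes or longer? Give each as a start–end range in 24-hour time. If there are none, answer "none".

09:45–10:00, 10:45–11:15, 11:45–12:15, 12:45–13:00

Viktor free within 09:00–16:00: 09:15–11:15, 11:45–13:15.
Lars ∩ Viktor: 09:15–10:00, 10:45–11:15, 11:45–12:15, 12:45–13:00.
Restricted to 09:45–15:00: 09:45–10:00, 10:45–11:15, 11:45–12:15, 12:45–13:00.
Windows ≥ 15 min: 09:45–10:00, 10:45–11:15, 11:45–12:15, 12:45–13:00.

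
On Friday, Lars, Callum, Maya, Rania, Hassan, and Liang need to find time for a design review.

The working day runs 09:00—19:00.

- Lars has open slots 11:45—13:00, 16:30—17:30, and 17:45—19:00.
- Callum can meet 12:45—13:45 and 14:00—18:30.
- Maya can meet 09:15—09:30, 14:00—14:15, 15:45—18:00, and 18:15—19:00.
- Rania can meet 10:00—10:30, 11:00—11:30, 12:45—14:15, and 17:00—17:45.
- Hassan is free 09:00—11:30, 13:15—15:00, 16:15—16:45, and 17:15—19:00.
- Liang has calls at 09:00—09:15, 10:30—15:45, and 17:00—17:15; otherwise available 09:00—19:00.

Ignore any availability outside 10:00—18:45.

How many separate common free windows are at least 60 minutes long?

0

Liang free within 09:00–19:00: 09:15–10:30, 15:45–17:00, 17:15–19:00.
Lars ∩ Callum: 12:45–13:00, 16:30–17:30, 17:45–18:30.
Lars ∩ Callum ∩ Maya: 16:30–17:30, 17:45–18:00, 18:15–18:30.
Lars ∩ Callum ∩ Maya ∩ Rania: 17:00–17:30.
Lars ∩ Callum ∩ Maya ∩ Rania ∩ Hassan: 17:15–17:30.
Lars ∩ Callum ∩ Maya ∩ Rania ∩ Hassan ∩ Liang: 17:15–17:30.
Restricted to 10:00–18:45: 17:15–17:30.
Windows ≥ 60 min: (none).
That's 0 windows.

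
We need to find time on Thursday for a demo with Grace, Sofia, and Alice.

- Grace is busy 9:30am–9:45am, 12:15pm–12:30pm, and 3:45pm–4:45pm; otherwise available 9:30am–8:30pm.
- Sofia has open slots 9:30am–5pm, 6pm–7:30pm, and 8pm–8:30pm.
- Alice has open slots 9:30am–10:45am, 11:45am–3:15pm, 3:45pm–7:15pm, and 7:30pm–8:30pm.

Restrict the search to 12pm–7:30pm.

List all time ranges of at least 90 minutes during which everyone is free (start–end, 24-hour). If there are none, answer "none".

Grace free within 09:30–20:30: 09:45–12:15, 12:30–15:45, 16:45–20:30.
Grace ∩ Sofia: 09:45–12:15, 12:30–15:45, 16:45–17:00, 18:00–19:30, 20:00–20:30.
Grace ∩ Sofia ∩ Alice: 09:45–10:45, 11:45–12:15, 12:30–15:15, 16:45–17:00, 18:00–19:15, 20:00–20:30.
Restricted to 12:00–19:30: 12:00–12:15, 12:30–15:15, 16:45–17:00, 18:00–19:15.
Windows ≥ 90 min: 12:30–15:15.

12:30–15:15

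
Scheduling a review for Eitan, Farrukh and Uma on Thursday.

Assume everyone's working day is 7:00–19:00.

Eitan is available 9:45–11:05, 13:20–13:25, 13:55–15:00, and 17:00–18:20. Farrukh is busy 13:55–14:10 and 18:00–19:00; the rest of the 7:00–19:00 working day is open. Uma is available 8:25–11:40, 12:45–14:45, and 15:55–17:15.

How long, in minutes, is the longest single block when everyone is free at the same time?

Farrukh free within 07:00–19:00: 07:00–13:55, 14:10–18:00.
Eitan ∩ Farrukh: 09:45–11:05, 13:20–13:25, 14:10–15:00, 17:00–18:00.
Eitan ∩ Farrukh ∩ Uma: 09:45–11:05, 13:20–13:25, 14:10–14:45, 17:00–17:15.
Common window lengths: 80, 5, 35, 15 min; longest is 80.

80 minutes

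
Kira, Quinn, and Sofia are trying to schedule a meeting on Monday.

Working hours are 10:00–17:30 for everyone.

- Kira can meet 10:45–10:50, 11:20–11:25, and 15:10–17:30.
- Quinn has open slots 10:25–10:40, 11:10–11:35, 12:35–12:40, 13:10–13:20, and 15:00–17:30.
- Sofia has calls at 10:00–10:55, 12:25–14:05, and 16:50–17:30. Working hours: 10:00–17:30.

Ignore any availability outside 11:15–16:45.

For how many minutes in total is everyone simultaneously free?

100 minutes

Sofia free within 10:00–17:30: 10:55–12:25, 14:05–16:50.
Kira ∩ Quinn: 11:20–11:25, 15:10–17:30.
Kira ∩ Quinn ∩ Sofia: 11:20–11:25, 15:10–16:50.
Restricted to 11:15–16:45: 11:20–11:25, 15:10–16:45.
Total common minutes: 5 + 95 = 100.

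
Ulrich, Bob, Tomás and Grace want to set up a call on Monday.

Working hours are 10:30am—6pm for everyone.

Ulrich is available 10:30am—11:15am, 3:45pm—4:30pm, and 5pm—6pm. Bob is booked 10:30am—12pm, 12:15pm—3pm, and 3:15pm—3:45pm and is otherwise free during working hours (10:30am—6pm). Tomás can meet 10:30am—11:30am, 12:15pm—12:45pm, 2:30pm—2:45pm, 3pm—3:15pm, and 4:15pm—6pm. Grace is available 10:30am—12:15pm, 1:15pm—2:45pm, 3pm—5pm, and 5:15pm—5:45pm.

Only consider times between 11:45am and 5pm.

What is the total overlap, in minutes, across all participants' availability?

15 minutes

Bob free within 10:30–18:00: 12:00–12:15, 15:00–15:15, 15:45–18:00.
Ulrich ∩ Bob: 15:45–16:30, 17:00–18:00.
Ulrich ∩ Bob ∩ Tomás: 16:15–16:30, 17:00–18:00.
Ulrich ∩ Bob ∩ Tomás ∩ Grace: 16:15–16:30, 17:15–17:45.
Restricted to 11:45–17:00: 16:15–16:30.
Total common minutes: 15.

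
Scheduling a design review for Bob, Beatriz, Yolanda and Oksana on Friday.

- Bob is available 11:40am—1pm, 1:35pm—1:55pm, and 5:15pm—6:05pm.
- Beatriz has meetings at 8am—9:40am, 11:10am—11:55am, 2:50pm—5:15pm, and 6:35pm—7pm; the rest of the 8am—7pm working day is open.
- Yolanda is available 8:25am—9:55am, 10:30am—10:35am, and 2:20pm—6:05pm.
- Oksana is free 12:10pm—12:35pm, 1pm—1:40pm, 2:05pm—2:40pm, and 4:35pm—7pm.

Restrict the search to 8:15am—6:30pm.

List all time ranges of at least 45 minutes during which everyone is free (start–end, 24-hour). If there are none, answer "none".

Beatriz free within 08:00–19:00: 09:40–11:10, 11:55–14:50, 17:15–18:35.
Bob ∩ Beatriz: 11:55–13:00, 13:35–13:55, 17:15–18:05.
Bob ∩ Beatriz ∩ Yolanda: 17:15–18:05.
Bob ∩ Beatriz ∩ Yolanda ∩ Oksana: 17:15–18:05.
Restricted to 08:15–18:30: 17:15–18:05.
Windows ≥ 45 min: 17:15–18:05.

17:15–18:05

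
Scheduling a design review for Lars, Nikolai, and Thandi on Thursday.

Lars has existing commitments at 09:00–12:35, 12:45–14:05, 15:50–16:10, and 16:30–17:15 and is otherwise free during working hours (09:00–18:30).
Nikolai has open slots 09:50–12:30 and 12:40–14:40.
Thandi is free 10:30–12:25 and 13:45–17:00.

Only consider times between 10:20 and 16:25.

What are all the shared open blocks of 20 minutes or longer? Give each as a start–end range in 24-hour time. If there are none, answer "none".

14:05–14:40

Lars free within 09:00–18:30: 12:35–12:45, 14:05–15:50, 16:10–16:30, 17:15–18:30.
Lars ∩ Nikolai: 12:40–12:45, 14:05–14:40.
Lars ∩ Nikolai ∩ Thandi: 14:05–14:40.
Restricted to 10:20–16:25: 14:05–14:40.
Windows ≥ 20 min: 14:05–14:40.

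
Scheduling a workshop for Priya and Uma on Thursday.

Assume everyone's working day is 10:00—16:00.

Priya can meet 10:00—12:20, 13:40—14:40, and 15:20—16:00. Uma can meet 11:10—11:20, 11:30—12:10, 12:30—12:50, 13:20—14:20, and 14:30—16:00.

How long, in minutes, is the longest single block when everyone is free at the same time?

Priya ∩ Uma: 11:10–11:20, 11:30–12:10, 13:40–14:20, 14:30–14:40, 15:20–16:00.
Common window lengths: 10, 40, 40, 10, 40 min; longest is 40.

40 minutes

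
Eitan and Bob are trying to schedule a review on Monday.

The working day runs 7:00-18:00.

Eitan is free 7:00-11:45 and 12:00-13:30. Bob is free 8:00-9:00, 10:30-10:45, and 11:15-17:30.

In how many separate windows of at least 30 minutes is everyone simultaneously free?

Eitan ∩ Bob: 08:00–09:00, 10:30–10:45, 11:15–11:45, 12:00–13:30.
Windows ≥ 30 min: 08:00–09:00, 11:15–11:45, 12:00–13:30.
That's 3 windows.

3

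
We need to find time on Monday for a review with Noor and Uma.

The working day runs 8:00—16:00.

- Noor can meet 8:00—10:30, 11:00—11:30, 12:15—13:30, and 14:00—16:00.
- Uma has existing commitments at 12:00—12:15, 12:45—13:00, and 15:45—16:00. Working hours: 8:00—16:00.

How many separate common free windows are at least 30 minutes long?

5

Uma free within 08:00–16:00: 08:00–12:00, 12:15–12:45, 13:00–15:45.
Noor ∩ Uma: 08:00–10:30, 11:00–11:30, 12:15–12:45, 13:00–13:30, 14:00–15:45.
Windows ≥ 30 min: 08:00–10:30, 11:00–11:30, 12:15–12:45, 13:00–13:30, 14:00–15:45.
That's 5 windows.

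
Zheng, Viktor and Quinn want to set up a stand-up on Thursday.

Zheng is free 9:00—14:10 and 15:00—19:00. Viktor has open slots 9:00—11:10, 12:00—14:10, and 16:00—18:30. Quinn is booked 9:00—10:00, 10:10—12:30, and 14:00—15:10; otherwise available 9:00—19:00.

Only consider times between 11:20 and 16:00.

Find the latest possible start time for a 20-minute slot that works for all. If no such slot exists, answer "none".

13:40

Quinn free within 09:00–19:00: 10:00–10:10, 12:30–14:00, 15:10–19:00.
Zheng ∩ Viktor: 09:00–11:10, 12:00–14:10, 16:00–18:30.
Zheng ∩ Viktor ∩ Quinn: 10:00–10:10, 12:30–14:00, 16:00–18:30.
Restricted to 11:20–16:00: 12:30–14:00.
Windows ≥ 20 min: 12:30–14:00.
Latest start in the last window 12:30–14:00 is 14:00 − 20 min = 13:40.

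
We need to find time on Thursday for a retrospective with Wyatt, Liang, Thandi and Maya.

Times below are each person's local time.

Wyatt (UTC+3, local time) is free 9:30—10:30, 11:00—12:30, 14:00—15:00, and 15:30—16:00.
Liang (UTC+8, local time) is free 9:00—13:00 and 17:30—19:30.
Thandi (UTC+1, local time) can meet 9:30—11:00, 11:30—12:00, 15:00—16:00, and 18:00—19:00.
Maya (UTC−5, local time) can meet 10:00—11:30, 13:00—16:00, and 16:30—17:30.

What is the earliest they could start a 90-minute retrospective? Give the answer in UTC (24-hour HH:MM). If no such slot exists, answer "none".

none

Wyatt → UTC: 06:30–07:30, 08:00–09:30, 11:00–12:00, 12:30–13:00.
Liang → UTC: 01:00–05:00, 09:30–11:30.
Thandi → UTC: 08:30–10:00, 10:30–11:00, 14:00–15:00, 17:00–18:00.
Maya → UTC: 15:00–16:30, 18:00–21:00, 21:30–22:30.
Wyatt ∩ Liang: 11:00–11:30.
Wyatt ∩ Liang ∩ Thandi: (none).
Wyatt ∩ Liang ∩ Thandi ∩ Maya: (none).
Windows ≥ 90 min: (none).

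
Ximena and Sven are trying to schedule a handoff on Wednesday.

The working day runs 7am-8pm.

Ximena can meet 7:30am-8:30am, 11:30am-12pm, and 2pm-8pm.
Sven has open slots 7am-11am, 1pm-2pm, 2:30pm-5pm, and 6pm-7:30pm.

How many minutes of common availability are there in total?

300 minutes

Ximena ∩ Sven: 07:30–08:30, 14:30–17:00, 18:00–19:30.
Total common minutes: 60 + 150 + 90 = 300.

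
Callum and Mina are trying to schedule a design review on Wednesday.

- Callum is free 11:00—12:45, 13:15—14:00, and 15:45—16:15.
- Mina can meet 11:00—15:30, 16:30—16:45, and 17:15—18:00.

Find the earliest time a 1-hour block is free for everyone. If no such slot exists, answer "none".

11:00

Callum ∩ Mina: 11:00–12:45, 13:15–14:00.
Windows ≥ 60 min: 11:00–12:45.
Earliest such window starts at 11:00.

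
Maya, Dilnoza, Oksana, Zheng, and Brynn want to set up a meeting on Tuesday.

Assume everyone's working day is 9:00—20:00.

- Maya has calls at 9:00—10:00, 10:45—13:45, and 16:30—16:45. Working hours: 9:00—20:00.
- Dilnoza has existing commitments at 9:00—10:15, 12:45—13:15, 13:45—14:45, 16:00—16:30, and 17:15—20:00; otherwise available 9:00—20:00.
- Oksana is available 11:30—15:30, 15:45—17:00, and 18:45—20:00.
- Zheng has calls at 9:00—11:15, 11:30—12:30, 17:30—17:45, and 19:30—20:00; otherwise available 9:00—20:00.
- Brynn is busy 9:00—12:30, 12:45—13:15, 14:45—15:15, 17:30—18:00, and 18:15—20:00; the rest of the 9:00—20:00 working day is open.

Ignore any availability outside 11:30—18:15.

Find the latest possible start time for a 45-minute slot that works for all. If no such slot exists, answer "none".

Maya free within 09:00–20:00: 10:00–10:45, 13:45–16:30, 16:45–20:00.
Dilnoza free within 09:00–20:00: 10:15–12:45, 13:15–13:45, 14:45–16:00, 16:30–17:15.
Zheng free within 09:00–20:00: 11:15–11:30, 12:30–17:30, 17:45–19:30.
Brynn free within 09:00–20:00: 12:30–12:45, 13:15–14:45, 15:15–17:30, 18:00–18:15.
Maya ∩ Dilnoza: 10:15–10:45, 14:45–16:00, 16:45–17:15.
Maya ∩ Dilnoza ∩ Oksana: 14:45–15:30, 15:45–16:00, 16:45–17:00.
Maya ∩ Dilnoza ∩ Oksana ∩ Zheng: 14:45–15:30, 15:45–16:00, 16:45–17:00.
Maya ∩ Dilnoza ∩ Oksana ∩ Zheng ∩ Brynn: 15:15–15:30, 15:45–16:00, 16:45–17:00.
Restricted to 11:30–18:15: 15:15–15:30, 15:45–16:00, 16:45–17:00.
Windows ≥ 45 min: (none).

none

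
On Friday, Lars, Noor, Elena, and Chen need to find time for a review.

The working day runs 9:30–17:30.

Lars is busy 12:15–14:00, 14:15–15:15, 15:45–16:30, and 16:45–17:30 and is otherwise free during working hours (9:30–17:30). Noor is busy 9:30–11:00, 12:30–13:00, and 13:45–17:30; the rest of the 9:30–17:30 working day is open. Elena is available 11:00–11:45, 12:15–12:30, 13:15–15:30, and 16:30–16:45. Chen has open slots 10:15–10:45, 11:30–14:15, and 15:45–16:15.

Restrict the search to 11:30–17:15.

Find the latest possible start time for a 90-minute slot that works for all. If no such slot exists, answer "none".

Lars free within 09:30–17:30: 09:30–12:15, 14:00–14:15, 15:15–15:45, 16:30–16:45.
Noor free within 09:30–17:30: 11:00–12:30, 13:00–13:45.
Lars ∩ Noor: 11:00–12:15.
Lars ∩ Noor ∩ Elena: 11:00–11:45.
Lars ∩ Noor ∩ Elena ∩ Chen: 11:30–11:45.
Restricted to 11:30–17:15: 11:30–11:45.
Windows ≥ 90 min: (none).

none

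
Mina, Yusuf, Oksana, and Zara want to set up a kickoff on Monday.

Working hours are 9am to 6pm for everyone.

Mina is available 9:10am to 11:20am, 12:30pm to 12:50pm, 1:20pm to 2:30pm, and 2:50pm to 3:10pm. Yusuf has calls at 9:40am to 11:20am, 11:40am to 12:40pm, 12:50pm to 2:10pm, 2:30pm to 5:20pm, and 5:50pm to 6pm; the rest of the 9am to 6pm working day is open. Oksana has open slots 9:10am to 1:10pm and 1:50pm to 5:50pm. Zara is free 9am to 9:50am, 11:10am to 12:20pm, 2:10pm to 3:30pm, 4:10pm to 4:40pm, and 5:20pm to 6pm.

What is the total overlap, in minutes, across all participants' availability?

50 minutes

Yusuf free within 09:00–18:00: 09:00–09:40, 11:20–11:40, 12:40–12:50, 14:10–14:30, 17:20–17:50.
Mina ∩ Yusuf: 09:10–09:40, 12:40–12:50, 14:10–14:30.
Mina ∩ Yusuf ∩ Oksana: 09:10–09:40, 12:40–12:50, 14:10–14:30.
Mina ∩ Yusuf ∩ Oksana ∩ Zara: 09:10–09:40, 14:10–14:30.
Total common minutes: 30 + 20 = 50.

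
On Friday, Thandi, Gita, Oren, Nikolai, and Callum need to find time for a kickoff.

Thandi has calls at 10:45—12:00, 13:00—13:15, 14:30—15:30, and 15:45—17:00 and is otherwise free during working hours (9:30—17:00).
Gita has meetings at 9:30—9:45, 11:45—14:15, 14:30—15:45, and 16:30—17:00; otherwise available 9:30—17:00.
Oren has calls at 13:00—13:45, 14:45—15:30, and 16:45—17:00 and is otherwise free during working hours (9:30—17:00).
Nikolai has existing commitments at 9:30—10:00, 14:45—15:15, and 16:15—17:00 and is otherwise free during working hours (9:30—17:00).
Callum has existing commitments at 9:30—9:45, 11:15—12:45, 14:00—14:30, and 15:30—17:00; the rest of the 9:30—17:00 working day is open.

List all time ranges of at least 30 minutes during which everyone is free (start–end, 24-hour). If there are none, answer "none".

10:00–10:45

Thandi free within 09:30–17:00: 09:30–10:45, 12:00–13:00, 13:15–14:30, 15:30–15:45.
Gita free within 09:30–17:00: 09:45–11:45, 14:15–14:30, 15:45–16:30.
Oren free within 09:30–17:00: 09:30–13:00, 13:45–14:45, 15:30–16:45.
Nikolai free within 09:30–17:00: 10:00–14:45, 15:15–16:15.
Callum free within 09:30–17:00: 09:45–11:15, 12:45–14:00, 14:30–15:30.
Thandi ∩ Gita: 09:45–10:45, 14:15–14:30.
Thandi ∩ Gita ∩ Oren: 09:45–10:45, 14:15–14:30.
Thandi ∩ Gita ∩ Oren ∩ Nikolai: 10:00–10:45, 14:15–14:30.
Thandi ∩ Gita ∩ Oren ∩ Nikolai ∩ Callum: 10:00–10:45.
Windows ≥ 30 min: 10:00–10:45.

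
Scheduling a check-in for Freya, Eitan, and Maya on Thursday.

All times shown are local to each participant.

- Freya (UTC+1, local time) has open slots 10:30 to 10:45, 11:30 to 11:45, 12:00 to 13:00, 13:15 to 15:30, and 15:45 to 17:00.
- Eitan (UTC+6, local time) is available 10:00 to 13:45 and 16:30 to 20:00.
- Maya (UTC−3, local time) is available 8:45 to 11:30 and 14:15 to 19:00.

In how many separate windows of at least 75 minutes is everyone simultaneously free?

1

Freya → UTC: 09:30–09:45, 10:30–10:45, 11:00–12:00, 12:15–14:30, 14:45–16:00.
Eitan → UTC: 04:00–07:45, 10:30–14:00.
Maya → UTC: 11:45–14:30, 17:15–22:00.
Freya ∩ Eitan: 10:30–10:45, 11:00–12:00, 12:15–14:00.
Freya ∩ Eitan ∩ Maya: 11:45–12:00, 12:15–14:00.
Windows ≥ 75 min: 12:15–14:00.
That's 1 window.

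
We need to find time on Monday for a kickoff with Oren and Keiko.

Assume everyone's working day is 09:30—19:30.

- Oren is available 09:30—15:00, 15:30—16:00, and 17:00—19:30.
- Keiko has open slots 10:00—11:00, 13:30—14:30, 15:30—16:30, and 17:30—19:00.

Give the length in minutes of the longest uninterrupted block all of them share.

Oren ∩ Keiko: 10:00–11:00, 13:30–14:30, 15:30–16:00, 17:30–19:00.
Common window lengths: 60, 60, 30, 90 min; longest is 90.

90 minutes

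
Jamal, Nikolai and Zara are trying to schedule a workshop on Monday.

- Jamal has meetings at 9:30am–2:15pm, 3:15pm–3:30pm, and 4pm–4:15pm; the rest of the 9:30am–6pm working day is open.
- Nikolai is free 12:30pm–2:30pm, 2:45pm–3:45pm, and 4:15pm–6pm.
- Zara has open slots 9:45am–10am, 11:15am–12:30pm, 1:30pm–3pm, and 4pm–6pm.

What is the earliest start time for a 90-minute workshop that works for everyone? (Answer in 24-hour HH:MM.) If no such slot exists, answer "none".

16:15

Jamal free within 09:30–18:00: 14:15–15:15, 15:30–16:00, 16:15–18:00.
Jamal ∩ Nikolai: 14:15–14:30, 14:45–15:15, 15:30–15:45, 16:15–18:00.
Jamal ∩ Nikolai ∩ Zara: 14:15–14:30, 14:45–15:00, 16:15–18:00.
Windows ≥ 90 min: 16:15–18:00.
Earliest such window starts at 16:15.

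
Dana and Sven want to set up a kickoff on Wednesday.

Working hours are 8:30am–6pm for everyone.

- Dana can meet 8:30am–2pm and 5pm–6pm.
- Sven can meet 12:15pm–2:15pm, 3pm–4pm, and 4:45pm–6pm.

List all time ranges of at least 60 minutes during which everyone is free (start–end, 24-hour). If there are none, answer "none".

12:15–14:00, 17:00–18:00

Dana ∩ Sven: 12:15–14:00, 17:00–18:00.
Windows ≥ 60 min: 12:15–14:00, 17:00–18:00.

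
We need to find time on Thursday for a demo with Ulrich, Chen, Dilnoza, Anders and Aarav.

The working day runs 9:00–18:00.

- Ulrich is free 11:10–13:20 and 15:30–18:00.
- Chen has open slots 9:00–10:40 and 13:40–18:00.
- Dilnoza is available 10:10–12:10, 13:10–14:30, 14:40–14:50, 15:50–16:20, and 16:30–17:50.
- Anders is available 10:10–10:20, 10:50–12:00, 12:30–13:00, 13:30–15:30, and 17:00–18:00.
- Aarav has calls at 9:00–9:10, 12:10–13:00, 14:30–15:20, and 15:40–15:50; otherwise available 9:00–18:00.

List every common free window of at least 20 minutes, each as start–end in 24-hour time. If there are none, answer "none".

Aarav free within 09:00–18:00: 09:10–12:10, 13:00–14:30, 15:20–15:40, 15:50–18:00.
Ulrich ∩ Chen: 15:30–18:00.
Ulrich ∩ Chen ∩ Dilnoza: 15:50–16:20, 16:30–17:50.
Ulrich ∩ Chen ∩ Dilnoza ∩ Anders: 17:00–17:50.
Ulrich ∩ Chen ∩ Dilnoza ∩ Anders ∩ Aarav: 17:00–17:50.
Windows ≥ 20 min: 17:00–17:50.

17:00–17:50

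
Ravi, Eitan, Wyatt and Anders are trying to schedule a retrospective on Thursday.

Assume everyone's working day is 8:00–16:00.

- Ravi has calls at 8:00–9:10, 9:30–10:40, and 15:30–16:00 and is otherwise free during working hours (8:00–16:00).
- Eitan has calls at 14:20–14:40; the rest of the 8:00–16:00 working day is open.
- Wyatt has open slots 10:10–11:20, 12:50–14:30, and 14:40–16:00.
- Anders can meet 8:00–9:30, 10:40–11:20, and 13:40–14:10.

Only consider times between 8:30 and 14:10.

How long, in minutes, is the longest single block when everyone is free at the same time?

40 minutes

Ravi free within 08:00–16:00: 09:10–09:30, 10:40–15:30.
Eitan free within 08:00–16:00: 08:00–14:20, 14:40–16:00.
Ravi ∩ Eitan: 09:10–09:30, 10:40–14:20, 14:40–15:30.
Ravi ∩ Eitan ∩ Wyatt: 10:40–11:20, 12:50–14:20, 14:40–15:30.
Ravi ∩ Eitan ∩ Wyatt ∩ Anders: 10:40–11:20, 13:40–14:10.
Restricted to 08:30–14:10: 10:40–11:20, 13:40–14:10.
Common window lengths: 40, 30 min; longest is 40.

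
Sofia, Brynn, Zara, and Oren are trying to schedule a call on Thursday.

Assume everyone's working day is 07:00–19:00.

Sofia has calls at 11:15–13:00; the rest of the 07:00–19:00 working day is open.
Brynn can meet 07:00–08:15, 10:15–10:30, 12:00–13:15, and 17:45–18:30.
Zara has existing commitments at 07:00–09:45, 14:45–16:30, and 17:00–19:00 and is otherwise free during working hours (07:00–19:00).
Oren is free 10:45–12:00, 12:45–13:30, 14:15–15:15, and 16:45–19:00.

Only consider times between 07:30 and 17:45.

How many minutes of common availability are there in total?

Sofia free within 07:00–19:00: 07:00–11:15, 13:00–19:00.
Zara free within 07:00–19:00: 09:45–14:45, 16:30–17:00.
Sofia ∩ Brynn: 07:00–08:15, 10:15–10:30, 13:00–13:15, 17:45–18:30.
Sofia ∩ Brynn ∩ Zara: 10:15–10:30, 13:00–13:15.
Sofia ∩ Brynn ∩ Zara ∩ Oren: 13:00–13:15.
Restricted to 07:30–17:45: 13:00–13:15.
Total common minutes: 15.

15 minutes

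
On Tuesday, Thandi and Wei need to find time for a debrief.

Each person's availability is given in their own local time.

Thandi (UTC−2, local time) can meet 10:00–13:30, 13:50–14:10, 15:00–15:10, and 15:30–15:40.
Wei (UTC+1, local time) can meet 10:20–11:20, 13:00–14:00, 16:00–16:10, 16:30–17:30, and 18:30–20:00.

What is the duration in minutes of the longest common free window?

60 minutes

Thandi → UTC: 12:00–15:30, 15:50–16:10, 17:00–17:10, 17:30–17:40.
Wei → UTC: 09:20–10:20, 12:00–13:00, 15:00–15:10, 15:30–16:30, 17:30–19:00.
Thandi ∩ Wei: 12:00–13:00, 15:00–15:10, 15:50–16:10, 17:30–17:40.
Common window lengths: 60, 10, 20, 10 min; longest is 60.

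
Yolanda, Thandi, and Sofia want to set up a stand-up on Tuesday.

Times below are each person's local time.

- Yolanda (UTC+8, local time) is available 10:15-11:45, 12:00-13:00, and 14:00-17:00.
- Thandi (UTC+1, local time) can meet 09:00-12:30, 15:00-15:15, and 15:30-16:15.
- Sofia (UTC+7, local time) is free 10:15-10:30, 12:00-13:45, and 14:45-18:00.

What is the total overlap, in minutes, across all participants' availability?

60 minutes

Yolanda → UTC: 02:15–03:45, 04:00–05:00, 06:00–09:00.
Thandi → UTC: 08:00–11:30, 14:00–14:15, 14:30–15:15.
Sofia → UTC: 03:15–03:30, 05:00–06:45, 07:45–11:00.
Yolanda ∩ Thandi: 08:00–09:00.
Yolanda ∩ Thandi ∩ Sofia: 08:00–09:00.
Total common minutes: 60.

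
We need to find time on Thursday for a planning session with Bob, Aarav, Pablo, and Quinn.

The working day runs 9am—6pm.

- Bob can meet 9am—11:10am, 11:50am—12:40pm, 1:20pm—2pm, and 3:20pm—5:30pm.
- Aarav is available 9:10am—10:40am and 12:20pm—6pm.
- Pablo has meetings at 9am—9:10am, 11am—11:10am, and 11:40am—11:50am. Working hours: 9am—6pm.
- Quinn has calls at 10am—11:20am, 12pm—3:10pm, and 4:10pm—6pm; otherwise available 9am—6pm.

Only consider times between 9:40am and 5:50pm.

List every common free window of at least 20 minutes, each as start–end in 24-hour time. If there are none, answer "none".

Pablo free within 09:00–18:00: 09:10–11:00, 11:10–11:40, 11:50–18:00.
Quinn free within 09:00–18:00: 09:00–10:00, 11:20–12:00, 15:10–16:10.
Bob ∩ Aarav: 09:10–10:40, 12:20–12:40, 13:20–14:00, 15:20–17:30.
Bob ∩ Aarav ∩ Pablo: 09:10–10:40, 12:20–12:40, 13:20–14:00, 15:20–17:30.
Bob ∩ Aarav ∩ Pablo ∩ Quinn: 09:10–10:00, 15:20–16:10.
Restricted to 09:40–17:50: 09:40–10:00, 15:20–16:10.
Windows ≥ 20 min: 09:40–10:00, 15:20–16:10.

09:40–10:00, 15:20–16:10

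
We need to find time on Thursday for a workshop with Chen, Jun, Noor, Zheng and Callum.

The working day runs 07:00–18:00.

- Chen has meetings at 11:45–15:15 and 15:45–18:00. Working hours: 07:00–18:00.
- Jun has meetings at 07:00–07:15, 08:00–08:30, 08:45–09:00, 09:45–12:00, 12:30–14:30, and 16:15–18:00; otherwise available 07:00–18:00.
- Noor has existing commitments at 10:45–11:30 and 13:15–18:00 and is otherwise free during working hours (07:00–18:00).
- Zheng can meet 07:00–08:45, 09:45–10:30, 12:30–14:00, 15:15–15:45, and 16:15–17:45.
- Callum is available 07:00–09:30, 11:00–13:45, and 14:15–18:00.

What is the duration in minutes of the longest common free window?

Chen free within 07:00–18:00: 07:00–11:45, 15:15–15:45.
Jun free within 07:00–18:00: 07:15–08:00, 08:30–08:45, 09:00–09:45, 12:00–12:30, 14:30–16:15.
Noor free within 07:00–18:00: 07:00–10:45, 11:30–13:15.
Chen ∩ Jun: 07:15–08:00, 08:30–08:45, 09:00–09:45, 15:15–15:45.
Chen ∩ Jun ∩ Noor: 07:15–08:00, 08:30–08:45, 09:00–09:45.
Chen ∩ Jun ∩ Noor ∩ Zheng: 07:15–08:00, 08:30–08:45.
Chen ∩ Jun ∩ Noor ∩ Zheng ∩ Callum: 07:15–08:00, 08:30–08:45.
Common window lengths: 45, 15 min; longest is 45.

45 minutes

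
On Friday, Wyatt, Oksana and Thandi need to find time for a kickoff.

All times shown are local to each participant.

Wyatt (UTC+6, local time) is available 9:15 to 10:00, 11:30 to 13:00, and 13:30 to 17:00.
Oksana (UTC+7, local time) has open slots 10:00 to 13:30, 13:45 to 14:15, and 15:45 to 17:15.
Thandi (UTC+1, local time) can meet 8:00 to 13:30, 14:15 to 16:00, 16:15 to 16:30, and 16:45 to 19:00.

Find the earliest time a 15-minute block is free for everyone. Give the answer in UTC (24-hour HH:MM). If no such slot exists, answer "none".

Wyatt → UTC: 03:15–04:00, 05:30–07:00, 07:30–11:00.
Oksana → UTC: 03:00–06:30, 06:45–07:15, 08:45–10:15.
Thandi → UTC: 07:00–12:30, 13:15–15:00, 15:15–15:30, 15:45–18:00.
Wyatt ∩ Oksana: 03:15–04:00, 05:30–06:30, 06:45–07:00, 08:45–10:15.
Wyatt ∩ Oksana ∩ Thandi: 08:45–10:15.
Windows ≥ 15 min: 08:45–10:15.
Earliest such window starts at 08:45.

08:45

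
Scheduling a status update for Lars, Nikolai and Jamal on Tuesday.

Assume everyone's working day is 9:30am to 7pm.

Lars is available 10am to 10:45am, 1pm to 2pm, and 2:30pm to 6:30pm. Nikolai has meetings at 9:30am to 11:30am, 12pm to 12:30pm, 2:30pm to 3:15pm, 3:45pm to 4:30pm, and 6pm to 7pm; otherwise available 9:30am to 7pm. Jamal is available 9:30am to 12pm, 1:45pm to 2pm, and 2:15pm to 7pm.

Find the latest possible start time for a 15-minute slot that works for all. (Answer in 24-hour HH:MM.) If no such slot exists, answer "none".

17:45

Nikolai free within 09:30–19:00: 11:30–12:00, 12:30–14:30, 15:15–15:45, 16:30–18:00.
Lars ∩ Nikolai: 13:00–14:00, 15:15–15:45, 16:30–18:00.
Lars ∩ Nikolai ∩ Jamal: 13:45–14:00, 15:15–15:45, 16:30–18:00.
Windows ≥ 15 min: 13:45–14:00, 15:15–15:45, 16:30–18:00.
Latest start in the last window 16:30–18:00 is 18:00 − 15 min = 17:45.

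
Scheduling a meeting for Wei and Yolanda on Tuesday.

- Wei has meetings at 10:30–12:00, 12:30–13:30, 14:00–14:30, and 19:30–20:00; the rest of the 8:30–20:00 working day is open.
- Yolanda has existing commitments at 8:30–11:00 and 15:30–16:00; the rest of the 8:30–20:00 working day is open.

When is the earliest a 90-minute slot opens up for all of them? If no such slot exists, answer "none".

Wei free within 08:30–20:00: 08:30–10:30, 12:00–12:30, 13:30–14:00, 14:30–19:30.
Yolanda free within 08:30–20:00: 11:00–15:30, 16:00–20:00.
Wei ∩ Yolanda: 12:00–12:30, 13:30–14:00, 14:30–15:30, 16:00–19:30.
Windows ≥ 90 min: 16:00–19:30.
Earliest such window starts at 16:00.

16:00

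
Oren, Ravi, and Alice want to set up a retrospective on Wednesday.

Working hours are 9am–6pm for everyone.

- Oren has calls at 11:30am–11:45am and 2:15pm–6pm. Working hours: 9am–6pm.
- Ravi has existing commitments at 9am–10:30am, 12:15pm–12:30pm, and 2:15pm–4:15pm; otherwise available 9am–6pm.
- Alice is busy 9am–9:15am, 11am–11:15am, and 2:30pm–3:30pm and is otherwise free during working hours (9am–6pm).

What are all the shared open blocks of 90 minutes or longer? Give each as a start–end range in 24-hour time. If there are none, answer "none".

Oren free within 09:00–18:00: 09:00–11:30, 11:45–14:15.
Ravi free within 09:00–18:00: 10:30–12:15, 12:30–14:15, 16:15–18:00.
Alice free within 09:00–18:00: 09:15–11:00, 11:15–14:30, 15:30–18:00.
Oren ∩ Ravi: 10:30–11:30, 11:45–12:15, 12:30–14:15.
Oren ∩ Ravi ∩ Alice: 10:30–11:00, 11:15–11:30, 11:45–12:15, 12:30–14:15.
Windows ≥ 90 min: 12:30–14:15.

12:30–14:15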